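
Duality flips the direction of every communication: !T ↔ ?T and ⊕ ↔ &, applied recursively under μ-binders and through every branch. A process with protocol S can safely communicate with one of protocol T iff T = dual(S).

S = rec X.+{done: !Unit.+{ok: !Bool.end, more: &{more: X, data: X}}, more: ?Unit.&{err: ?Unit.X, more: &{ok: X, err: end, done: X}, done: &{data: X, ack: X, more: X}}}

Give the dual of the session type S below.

rec X → rec X  (rec unchanged)
  +{done,more} → &{done,more}  (internal→external)
    • done:
      !Unit → ?Unit
        +{ok,more} → &{ok,more}  (internal→external)
          • ok:
            !Bool → ?Bool
              end self-dual
          • more:
            &{more,data} → +{more,data}  (offer→select)
              • more:
                X self-dual
              • data:
                X self-dual
    • more:
      ?Unit → !Unit
        &{err,more,done} → +{err,more,done}  (offer→select)
          • err:
            ?Unit → !Unit
              X self-dual
          • more:
            &{ok,err,done} → +{ok,err,done}  (offer→select)
              • ok:
                X self-dual
              • err:
                end self-dual
              • done:
                X self-dual
          • done:
            &{data,ack,more} → +{data,ack,more}  (offer→select)
              • data:
                X self-dual
              • ack:
                X self-dual
              • more:
                X self-dual

rec X.&{done: ?Unit.&{ok: ?Bool.end, more: +{more: X, data: X}}, more: !Unit.+{err: !Unit.X, more: +{ok: X, err: end, done: X}, done: +{data: X, ack: X, more: X}}}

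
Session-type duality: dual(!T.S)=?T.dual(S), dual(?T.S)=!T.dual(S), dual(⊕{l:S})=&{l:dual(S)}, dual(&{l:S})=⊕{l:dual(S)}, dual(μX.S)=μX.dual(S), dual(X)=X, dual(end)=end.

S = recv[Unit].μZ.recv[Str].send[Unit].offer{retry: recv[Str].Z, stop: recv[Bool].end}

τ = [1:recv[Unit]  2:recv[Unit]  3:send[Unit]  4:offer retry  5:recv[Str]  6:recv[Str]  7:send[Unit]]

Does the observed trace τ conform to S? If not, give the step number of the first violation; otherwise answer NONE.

2

step 1: recv[Unit]  ✓  residual = μZ.…
step 2: got recv[Unit], protocol expects recv[Str]  ✗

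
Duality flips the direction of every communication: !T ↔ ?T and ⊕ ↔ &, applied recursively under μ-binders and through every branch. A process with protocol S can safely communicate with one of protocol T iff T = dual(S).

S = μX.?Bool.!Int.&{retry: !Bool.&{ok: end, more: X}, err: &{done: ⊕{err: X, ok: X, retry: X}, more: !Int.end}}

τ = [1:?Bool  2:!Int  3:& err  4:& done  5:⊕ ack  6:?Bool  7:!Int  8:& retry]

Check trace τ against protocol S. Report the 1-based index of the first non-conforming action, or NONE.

@1 ?Bool  ✓  now at !Int.&{retry: !Bool.&{ok: end, more: μX.…}, err: &{done: ⊕{err: μX.…, ok: μX.…, retry: μX.…}, more: !Int.end}}
@2 !Int  ✓  now at &{retry: !Bool.&{ok: end, more: μX.…}, err: &{done: ⊕{err: μX.…, ok: μX.…, retry: μX.…}, more: !Int.end}}
@3 & err  ✓  now at &{done: ⊕{err: μX.…, ok: μX.…, retry: μX.…}, more: !Int.end}
@4 & done  ✓  now at ⊕{err: μX.…, ok: μX.…, retry: μX.…}
@5 got ⊕ ack, protocol expects ⊕ err or ⊕ ok or ⊕ retry  ✗

5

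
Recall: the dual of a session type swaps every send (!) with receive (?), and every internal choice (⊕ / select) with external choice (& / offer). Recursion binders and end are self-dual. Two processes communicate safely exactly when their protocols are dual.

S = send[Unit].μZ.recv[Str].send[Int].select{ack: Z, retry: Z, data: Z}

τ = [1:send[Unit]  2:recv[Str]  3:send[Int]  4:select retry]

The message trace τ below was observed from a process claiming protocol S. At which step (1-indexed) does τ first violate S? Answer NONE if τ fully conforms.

[1] send[Unit]  ok  now at μZ.…
[2] recv[Str]  ok  now at send[Int].select{ack: μZ.…, retry: μZ.…, data: μZ.…}
[3] send[Int]  ok  now at select{ack: μZ.…, retry: μZ.…, data: μZ.…}
[4] select retry  ok  now at μZ.…
trace exhausted — no violation

NONE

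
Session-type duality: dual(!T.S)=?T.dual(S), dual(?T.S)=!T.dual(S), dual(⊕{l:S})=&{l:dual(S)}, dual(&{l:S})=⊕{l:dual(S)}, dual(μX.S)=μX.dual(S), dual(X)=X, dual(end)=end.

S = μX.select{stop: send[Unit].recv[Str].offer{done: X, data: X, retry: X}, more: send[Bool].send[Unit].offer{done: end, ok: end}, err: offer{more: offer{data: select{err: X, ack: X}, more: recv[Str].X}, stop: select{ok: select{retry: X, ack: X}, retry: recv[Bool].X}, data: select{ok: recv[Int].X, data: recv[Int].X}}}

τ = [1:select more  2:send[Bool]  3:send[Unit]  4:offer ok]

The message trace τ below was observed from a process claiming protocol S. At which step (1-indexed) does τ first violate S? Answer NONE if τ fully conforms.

NONE

step 1: select more  ✓  state: send[Bool].send[Unit].offer{done: end, ok: end}
step 2: send[Bool]  ✓  state: send[Unit].offer{done: end, ok: end}
step 3: send[Unit]  ✓  state: offer{done: end, ok: end}
step 4: offer ok  ✓  state: end
all 4 steps conform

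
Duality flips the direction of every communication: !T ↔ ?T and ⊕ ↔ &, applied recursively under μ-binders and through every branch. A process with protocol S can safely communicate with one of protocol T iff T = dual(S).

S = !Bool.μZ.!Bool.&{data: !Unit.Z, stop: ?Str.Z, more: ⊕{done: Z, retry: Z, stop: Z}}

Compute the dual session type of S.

?Bool.μZ.?Bool.⊕{data: ?Unit.Z, stop: !Str.Z, more: &{done: Z, retry: Z, stop: Z}}

!Bool ↦ ?Bool
  μZ ↦ μZ  (rec unchanged)
    !Bool ↦ ?Bool
      &{data,stop,more} ↦ ⊕{data,stop,more}  (offer→select)
        case data:
          !Unit ↦ ?Unit
            Z self-dual
        case stop:
          ?Str ↦ !Str
            Z self-dual
        case more:
          ⊕{done,retry,stop} ↦ &{done,retry,stop}  (⊕→&)
            case done:
              Z self-dual
            case retry:
              Z self-dual
            case stop:
              Z self-dual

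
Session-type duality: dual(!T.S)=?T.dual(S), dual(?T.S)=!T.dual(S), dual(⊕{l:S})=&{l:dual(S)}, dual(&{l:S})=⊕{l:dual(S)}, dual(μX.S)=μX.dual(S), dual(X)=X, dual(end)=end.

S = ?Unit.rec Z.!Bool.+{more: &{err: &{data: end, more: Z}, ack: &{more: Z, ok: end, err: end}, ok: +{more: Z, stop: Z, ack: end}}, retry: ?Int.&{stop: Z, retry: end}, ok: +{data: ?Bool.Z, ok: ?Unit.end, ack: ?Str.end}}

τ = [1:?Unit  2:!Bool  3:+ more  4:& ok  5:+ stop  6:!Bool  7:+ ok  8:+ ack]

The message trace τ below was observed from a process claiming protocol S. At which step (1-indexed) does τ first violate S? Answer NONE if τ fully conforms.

step 1: ?Unit  ✓  residual = rec Z.…
step 2: !Bool  ✓  residual = +{more: &{err: &{data: end, more: rec Z.…}, ack: &{more: rec Z.…, ok: end, err: end}, ok: +{more: rec Z.…, stop: rec Z.…, ack: end}}, retry: ?Int.&{stop: rec Z.…, retry: end}, ok: +{data: ?Bool.rec Z.…, ok: ?Unit.end, ack: ?Str.end}}
step 3: + more  ✓  residual = &{err: &{data: end, more: rec Z.…}, ack: &{more: rec Z.…, ok: end, err: end}, ok: +{more: rec Z.…, stop: rec Z.…, ack: end}}
step 4: & ok  ✓  residual = +{more: rec Z.…, stop: rec Z.…, ack: end}
step 5: + stop  ✓  residual = rec Z.…
step 6: !Bool  ✓  residual = +{more: &{err: &{data: end, more: rec Z.…}, ack: &{more: rec Z.…, ok: end, err: end}, ok: +{more: rec Z.…, stop: rec Z.…, ack: end}}, retry: ?Int.&{stop: rec Z.…, retry: end}, ok: +{data: ?Bool.rec Z.…, ok: ?Unit.end, ack: ?Str.end}}
step 7: + ok  ✓  residual = +{data: ?Bool.rec Z.…, ok: ?Unit.end, ack: ?Str.end}
step 8: + ack  ✓  residual = ?Str.end
trace exhausted — no violation

NONE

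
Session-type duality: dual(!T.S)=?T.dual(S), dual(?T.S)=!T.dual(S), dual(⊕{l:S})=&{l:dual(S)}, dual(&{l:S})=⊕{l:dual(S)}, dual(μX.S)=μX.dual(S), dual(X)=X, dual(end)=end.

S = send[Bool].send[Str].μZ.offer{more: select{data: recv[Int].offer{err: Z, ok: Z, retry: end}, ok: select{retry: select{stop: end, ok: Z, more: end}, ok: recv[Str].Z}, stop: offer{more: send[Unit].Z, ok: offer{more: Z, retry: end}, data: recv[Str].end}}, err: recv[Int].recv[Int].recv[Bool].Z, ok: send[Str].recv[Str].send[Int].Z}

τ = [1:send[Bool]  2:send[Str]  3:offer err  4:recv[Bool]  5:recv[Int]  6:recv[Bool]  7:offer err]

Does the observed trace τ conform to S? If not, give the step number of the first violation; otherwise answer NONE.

step 1: send[Bool]  ✓  cont: send[Str].μZ.…
step 2: send[Str]  ✓  cont: μZ.…
step 3: offer err  ✓  cont: recv[Int].recv[Int].recv[Bool].μZ.…
step 4: got recv[Bool], protocol expects recv[Int]  ✗

4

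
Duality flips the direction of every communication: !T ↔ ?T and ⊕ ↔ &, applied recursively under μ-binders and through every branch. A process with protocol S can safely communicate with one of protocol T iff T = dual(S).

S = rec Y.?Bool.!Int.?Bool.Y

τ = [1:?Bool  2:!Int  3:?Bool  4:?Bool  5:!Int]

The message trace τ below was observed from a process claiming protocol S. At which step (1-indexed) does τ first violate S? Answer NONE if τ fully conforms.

step 1: ?Bool  ✓  cont: !Int.?Bool.rec Y.…
step 2: !Int  ✓  cont: ?Bool.rec Y.…
step 3: ?Bool  ✓  cont: rec Y.…
step 4: ?Bool  ✓  cont: !Int.?Bool.rec Y.…
step 5: !Int  ✓  cont: ?Bool.rec Y.…
trace exhausted — no violation

NONE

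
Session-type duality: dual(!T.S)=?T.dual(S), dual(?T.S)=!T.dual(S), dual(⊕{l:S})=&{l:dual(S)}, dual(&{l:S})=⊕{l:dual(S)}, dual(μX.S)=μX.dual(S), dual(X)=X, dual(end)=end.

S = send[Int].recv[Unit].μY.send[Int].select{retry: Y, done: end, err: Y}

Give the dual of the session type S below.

send[Int] = recv[Int]
  recv[Unit] = send[Unit]
    μY = μY  (μ self-dual)
      send[Int] = recv[Int]
        select{retry,done,err} = offer{retry,done,err}  (⊕→&)
          • retry:
            Y ↦ Y
          • done:
            end ↦ end
          • err:
            Y ↦ Y

recv[Int].send[Unit].μY.recv[Int].offer{retry: Y, done: end, err: Y}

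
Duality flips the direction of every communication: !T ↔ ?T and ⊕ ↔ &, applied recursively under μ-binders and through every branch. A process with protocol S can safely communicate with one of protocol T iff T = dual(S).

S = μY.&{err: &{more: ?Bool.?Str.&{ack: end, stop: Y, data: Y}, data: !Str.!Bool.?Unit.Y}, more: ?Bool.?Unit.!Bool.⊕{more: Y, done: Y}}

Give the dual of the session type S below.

μY → μY  (binder kept)
  &{err,more} → ⊕{err,more}  (offer→select)
    case err:
      &{more,data} → ⊕{more,data}  (offer→select)
        case more:
          ?Bool → !Bool
            ?Str → !Str
              &{ack,stop,data} → ⊕{ack,stop,data}  (offer→select)
                case ack:
                  end ↦ end
                case stop:
                  Y ↦ Y
                case data:
                  Y ↦ Y
        case data:
          !Str → ?Str
            !Bool → ?Bool
              ?Unit → !Unit
                Y ↦ Y
    case more:
      ?Bool → !Bool
        ?Unit → !Unit
          !Bool → ?Bool
            ⊕{more,done} → &{more,done}  (⊕→&)
              case more:
                Y ↦ Y
              case done:
                Y ↦ Y

μY.⊕{err: ⊕{more: !Bool.!Str.⊕{ack: end, stop: Y, data: Y}, data: ?Str.?Bool.!Unit.Y}, more: !Bool.!Unit.?Bool.&{more: Y, done: Y}}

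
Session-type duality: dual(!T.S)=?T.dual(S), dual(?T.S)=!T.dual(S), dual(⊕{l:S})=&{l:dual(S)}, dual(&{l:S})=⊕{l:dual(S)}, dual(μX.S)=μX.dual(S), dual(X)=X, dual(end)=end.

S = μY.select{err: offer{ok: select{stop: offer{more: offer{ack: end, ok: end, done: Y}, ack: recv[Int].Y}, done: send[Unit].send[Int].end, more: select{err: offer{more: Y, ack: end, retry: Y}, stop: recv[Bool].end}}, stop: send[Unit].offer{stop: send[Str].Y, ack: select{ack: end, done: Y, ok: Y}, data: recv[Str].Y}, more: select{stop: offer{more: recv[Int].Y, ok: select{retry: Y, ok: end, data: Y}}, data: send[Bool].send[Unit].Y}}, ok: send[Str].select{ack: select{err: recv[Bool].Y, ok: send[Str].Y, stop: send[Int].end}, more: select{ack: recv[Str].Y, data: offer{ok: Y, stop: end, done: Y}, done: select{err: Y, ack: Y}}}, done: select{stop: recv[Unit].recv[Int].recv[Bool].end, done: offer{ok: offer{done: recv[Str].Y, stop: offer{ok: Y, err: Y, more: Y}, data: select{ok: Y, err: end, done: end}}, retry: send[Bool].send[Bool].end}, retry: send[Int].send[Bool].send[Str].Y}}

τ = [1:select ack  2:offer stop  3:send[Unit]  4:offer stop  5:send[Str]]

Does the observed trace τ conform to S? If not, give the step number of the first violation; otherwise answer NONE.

1

@1 got select ack, protocol expects select err or select ok or select done  ✗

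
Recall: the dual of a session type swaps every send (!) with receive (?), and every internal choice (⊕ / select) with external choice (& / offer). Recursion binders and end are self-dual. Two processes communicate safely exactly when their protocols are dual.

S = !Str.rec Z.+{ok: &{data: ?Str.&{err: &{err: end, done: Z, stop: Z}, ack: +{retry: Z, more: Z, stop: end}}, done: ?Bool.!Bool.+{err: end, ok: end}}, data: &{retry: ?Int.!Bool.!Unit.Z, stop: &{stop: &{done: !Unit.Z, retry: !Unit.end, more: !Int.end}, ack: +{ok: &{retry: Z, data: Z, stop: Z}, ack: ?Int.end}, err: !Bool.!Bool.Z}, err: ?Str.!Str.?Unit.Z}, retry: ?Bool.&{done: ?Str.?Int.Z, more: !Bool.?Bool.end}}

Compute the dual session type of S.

?Str.rec Z.&{ok: +{data: !Str.+{err: +{err: end, done: Z, stop: Z}, ack: &{retry: Z, more: Z, stop: end}}, done: !Bool.?Bool.&{err: end, ok: end}}, data: +{retry: !Int.?Bool.?Unit.Z, stop: +{stop: +{done: ?Unit.Z, retry: ?Unit.end, more: ?Int.end}, ack: &{ok: +{retry: Z, data: Z, stop: Z}, ack: !Int.end}, err: ?Bool.?Bool.Z}, err: !Str.?Str.!Unit.Z}, retry: !Bool.+{done: !Str.!Int.Z, more: ?Bool.!Bool.end}}

!Str ↦ ?Str
  rec Z ↦ rec Z  (rec unchanged)
    +{ok,data,retry} ↦ &{ok,data,retry}  (internal→external)
      case ok:
        &{data,done} ↦ +{data,done}  (offer→select)
          case data:
            ?Str ↦ !Str
              &{err,ack} ↦ +{err,ack}  (offer→select)
                case err:
                  &{err,done,stop} ↦ +{err,done,stop}  (offer→select)
                    case err:
                      end ↦ end
                    case done:
                      Z ↦ Z
                    case stop:
                      Z ↦ Z
                case ack:
                  +{retry,more,stop} ↦ &{retry,more,stop}  (internal→external)
                    case retry:
                      Z ↦ Z
                    case more:
                      Z ↦ Z
                    case stop:
                      end ↦ end
          case done:
            ?Bool ↦ !Bool
              !Bool ↦ ?Bool
                +{err,ok} ↦ &{err,ok}  (internal→external)
                  case err:
                    end ↦ end
                  case ok:
                    end ↦ end
      case data:
        &{retry,stop,err} ↦ +{retry,stop,err}  (offer→select)
          case retry:
            ?Int ↦ !Int
              !Bool ↦ ?Bool
                !Unit ↦ ?Unit
                  Z ↦ Z
          case stop:
            &{stop,ack,err} ↦ +{stop,ack,err}  (offer→select)
              case stop:
                &{done,retry,more} ↦ +{done,retry,more}  (offer→select)
                  case done:
                    !Unit ↦ ?Unit
                      Z ↦ Z
                  case retry:
                    !Unit ↦ ?Unit
                      end ↦ end
                  case more:
                    !Int ↦ ?Int
                      end ↦ end
              case ack:
                +{ok,ack} ↦ &{ok,ack}  (internal→external)
                  case ok:
                    &{retry,data,stop} ↦ +{retry,data,stop}  (offer→select)
                      case retry:
                        Z ↦ Z
                      case data:
                        Z ↦ Z
                      case stop:
                        Z ↦ Z
                  case ack:
                    ?Int ↦ !Int
                      end ↦ end
              case err:
                !Bool ↦ ?Bool
                  !Bool ↦ ?Bool
                    Z ↦ Z
          case err:
            ?Str ↦ !Str
              !Str ↦ ?Str
                ?Unit ↦ !Unit
                  Z ↦ Z
      case retry:
        ?Bool ↦ !Bool
          &{done,more} ↦ +{done,more}  (offer→select)
            case done:
              ?Str ↦ !Str
                ?Int ↦ !Int
                  Z ↦ Z
            case more:
              !Bool ↦ ?Bool
                ?Bool ↦ !Bool
                  end ↦ end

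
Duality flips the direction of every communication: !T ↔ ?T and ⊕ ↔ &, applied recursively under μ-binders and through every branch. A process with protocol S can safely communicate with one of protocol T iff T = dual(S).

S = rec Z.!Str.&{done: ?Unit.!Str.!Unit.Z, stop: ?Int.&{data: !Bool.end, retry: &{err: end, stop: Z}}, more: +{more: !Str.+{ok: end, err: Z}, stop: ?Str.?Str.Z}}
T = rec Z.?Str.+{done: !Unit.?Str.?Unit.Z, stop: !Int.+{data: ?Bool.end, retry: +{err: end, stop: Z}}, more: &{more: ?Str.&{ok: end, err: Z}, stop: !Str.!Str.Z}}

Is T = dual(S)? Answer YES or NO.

rec Z | rec Z  ✓ (rec unchanged)
  !Str | ?Str  ✓
    &{done,stop,more} | +{done,stop,more}  ✓ labels match
      [done]
        ?Unit | !Unit  ✓
          !Str | ?Str  ✓
            !Unit | ?Unit  ✓
              Z | Z  ✓
      [stop]
        ?Int | !Int  ✓
          &{data,retry} | +{data,retry}  ✓ labels match
            [data]
              !Bool | ?Bool  ✓
                end | end  ✓
            [retry]
              &{err,stop} | +{err,stop}  ✓ labels match
                [err]
                  end | end  ✓
                [stop]
                  Z | Z  ✓
      [more]
        +{more,stop} | &{more,stop}  ✓ labels match
          [more]
            !Str | ?Str  ✓
              +{ok,err} | &{ok,err}  ✓ labels match
                [ok]
                  end | end  ✓
                [err]
                  Z | Z  ✓
          [stop]
            ?Str | !Str  ✓
              ?Str | !Str  ✓
                Z | Z  ✓

YES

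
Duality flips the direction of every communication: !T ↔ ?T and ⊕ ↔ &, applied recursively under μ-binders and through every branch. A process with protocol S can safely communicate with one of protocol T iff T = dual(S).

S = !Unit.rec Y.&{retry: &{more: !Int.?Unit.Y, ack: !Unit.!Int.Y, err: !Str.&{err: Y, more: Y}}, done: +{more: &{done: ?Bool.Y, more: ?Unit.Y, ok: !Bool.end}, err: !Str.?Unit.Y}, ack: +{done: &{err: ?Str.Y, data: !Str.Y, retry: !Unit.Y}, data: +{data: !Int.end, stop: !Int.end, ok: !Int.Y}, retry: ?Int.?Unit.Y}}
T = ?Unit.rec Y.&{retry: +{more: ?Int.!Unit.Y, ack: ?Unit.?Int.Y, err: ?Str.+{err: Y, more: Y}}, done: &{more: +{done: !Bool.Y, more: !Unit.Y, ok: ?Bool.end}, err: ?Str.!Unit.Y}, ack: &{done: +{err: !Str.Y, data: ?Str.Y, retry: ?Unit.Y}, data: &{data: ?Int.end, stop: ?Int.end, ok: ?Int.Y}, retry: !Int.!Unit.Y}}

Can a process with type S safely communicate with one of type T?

!Unit ‖ ?Unit  ✓
  rec Y ‖ rec Y  ✓ (binder kept)
    &{retry,done,ack} ‖ &{retry,done,ack}  ✗ choice polarity not flipped — not dual

NO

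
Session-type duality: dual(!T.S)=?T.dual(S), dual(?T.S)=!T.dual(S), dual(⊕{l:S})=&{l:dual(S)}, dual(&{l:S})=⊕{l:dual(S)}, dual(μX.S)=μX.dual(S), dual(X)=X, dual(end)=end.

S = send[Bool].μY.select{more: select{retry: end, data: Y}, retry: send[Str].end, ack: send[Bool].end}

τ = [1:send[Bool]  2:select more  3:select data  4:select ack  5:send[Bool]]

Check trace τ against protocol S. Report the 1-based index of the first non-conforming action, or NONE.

step 1: send[Bool]  ✓  now at μY.…
step 2: select more  ✓  now at select{retry: end, data: μY.…}
step 3: select data  ✓  now at μY.…
step 4: select ack  ✓  now at send[Bool].end
step 5: send[Bool]  ✓  now at end
all 5 steps conform

NONE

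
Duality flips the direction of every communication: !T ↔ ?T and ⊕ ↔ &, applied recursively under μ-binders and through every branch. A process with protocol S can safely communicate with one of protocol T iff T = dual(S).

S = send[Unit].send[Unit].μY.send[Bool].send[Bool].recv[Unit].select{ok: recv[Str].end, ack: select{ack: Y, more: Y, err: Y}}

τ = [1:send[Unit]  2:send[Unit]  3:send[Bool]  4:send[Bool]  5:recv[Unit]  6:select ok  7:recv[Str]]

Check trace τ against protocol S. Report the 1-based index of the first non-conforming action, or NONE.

NONE

@1 send[Unit]  ✓  cont: send[Unit].μY.…
@2 send[Unit]  ✓  cont: μY.…
@3 send[Bool]  ✓  cont: send[Bool].recv[Unit].select{ok: recv[Str].end, ack: select{ack: μY.…, more: μY.…, err: μY.…}}
@4 send[Bool]  ✓  cont: recv[Unit].select{ok: recv[Str].end, ack: select{ack: μY.…, more: μY.…, err: μY.…}}
@5 recv[Unit]  ✓  cont: select{ok: recv[Str].end, ack: select{ack: μY.…, more: μY.…, err: μY.…}}
@6 select ok  ✓  cont: recv[Str].end
@7 recv[Str]  ✓  cont: end
τ conforms to S (length 7)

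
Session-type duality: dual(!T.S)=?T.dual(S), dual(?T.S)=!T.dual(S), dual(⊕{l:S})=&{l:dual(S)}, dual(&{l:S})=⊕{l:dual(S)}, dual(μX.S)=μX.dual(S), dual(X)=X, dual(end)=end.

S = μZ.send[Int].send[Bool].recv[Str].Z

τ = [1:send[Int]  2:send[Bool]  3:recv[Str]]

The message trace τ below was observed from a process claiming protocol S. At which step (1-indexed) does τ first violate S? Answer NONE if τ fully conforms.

step 1: send[Int]  match  now at send[Bool].recv[Str].μZ.…
step 2: send[Bool]  match  now at recv[Str].μZ.…
step 3: recv[Str]  match  now at μZ.…
τ conforms to S (length 3)

NONE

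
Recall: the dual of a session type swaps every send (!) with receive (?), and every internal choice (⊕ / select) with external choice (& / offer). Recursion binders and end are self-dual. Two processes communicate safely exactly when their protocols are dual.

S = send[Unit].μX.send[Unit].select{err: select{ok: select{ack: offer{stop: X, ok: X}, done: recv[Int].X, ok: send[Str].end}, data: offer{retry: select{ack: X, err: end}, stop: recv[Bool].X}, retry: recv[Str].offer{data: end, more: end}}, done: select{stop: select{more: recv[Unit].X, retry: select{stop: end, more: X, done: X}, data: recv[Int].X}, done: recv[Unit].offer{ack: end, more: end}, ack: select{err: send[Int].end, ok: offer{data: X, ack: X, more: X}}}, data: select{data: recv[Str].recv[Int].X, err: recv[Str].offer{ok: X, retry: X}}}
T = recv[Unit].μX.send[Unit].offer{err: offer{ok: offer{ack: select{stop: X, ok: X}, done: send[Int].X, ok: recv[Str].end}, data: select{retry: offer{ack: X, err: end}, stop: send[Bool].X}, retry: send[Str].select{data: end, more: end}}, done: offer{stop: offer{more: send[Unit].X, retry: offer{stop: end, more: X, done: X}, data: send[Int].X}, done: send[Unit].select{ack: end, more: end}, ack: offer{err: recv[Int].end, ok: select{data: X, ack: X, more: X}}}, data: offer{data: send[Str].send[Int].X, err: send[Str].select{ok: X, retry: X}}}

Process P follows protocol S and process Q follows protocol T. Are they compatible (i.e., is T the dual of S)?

NO

send[Unit] | recv[Unit]  ok
  μX | μX  ok (binder kept)
    send[Unit] | send[Unit]  ✗ same direction on both sides — not dual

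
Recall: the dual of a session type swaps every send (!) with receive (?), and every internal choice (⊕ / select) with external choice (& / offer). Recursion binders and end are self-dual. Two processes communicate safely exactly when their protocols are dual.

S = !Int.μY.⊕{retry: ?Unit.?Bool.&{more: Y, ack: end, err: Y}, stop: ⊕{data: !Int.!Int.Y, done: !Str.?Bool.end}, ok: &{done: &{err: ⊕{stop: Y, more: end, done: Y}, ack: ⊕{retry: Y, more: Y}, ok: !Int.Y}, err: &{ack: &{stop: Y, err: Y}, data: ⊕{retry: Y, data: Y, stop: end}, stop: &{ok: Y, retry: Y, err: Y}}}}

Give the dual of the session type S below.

?Int.μY.&{retry: !Unit.!Bool.⊕{more: Y, ack: end, err: Y}, stop: &{data: ?Int.?Int.Y, done: ?Str.!Bool.end}, ok: ⊕{done: ⊕{err: &{stop: Y, more: end, done: Y}, ack: &{retry: Y, more: Y}, ok: ?Int.Y}, err: ⊕{ack: ⊕{stop: Y, err: Y}, data: &{retry: Y, data: Y, stop: end}, stop: ⊕{ok: Y, retry: Y, err: Y}}}}

!Int ↦ ?Int
  μY ↦ μY  (μ self-dual)
    ⊕{retry,stop,ok} ↦ &{retry,stop,ok}  (select→offer)
      case retry:
        ?Unit ↦ !Unit
          ?Bool ↦ !Bool
            &{more,ack,err} ↦ ⊕{more,ack,err}  (external→internal)
              case more:
                Y ↦ Y
              case ack:
                end ↦ end
              case err:
                Y ↦ Y
      case stop:
        ⊕{data,done} ↦ &{data,done}  (select→offer)
          case data:
            !Int ↦ ?Int
              !Int ↦ ?Int
                Y ↦ Y
          case done:
            !Str ↦ ?Str
              ?Bool ↦ !Bool
                end ↦ end
      case ok:
        &{done,err} ↦ ⊕{done,err}  (external→internal)
          case done:
            &{err,ack,ok} ↦ ⊕{err,ack,ok}  (external→internal)
              case err:
                ⊕{stop,more,done} ↦ &{stop,more,done}  (select→offer)
                  case stop:
                    Y ↦ Y
                  case more:
                    end ↦ end
                  case done:
                    Y ↦ Y
              case ack:
                ⊕{retry,more} ↦ &{retry,more}  (select→offer)
                  case retry:
                    Y ↦ Y
                  case more:
                    Y ↦ Y
              case ok:
                !Int ↦ ?Int
                  Y ↦ Y
          case err:
            &{ack,data,stop} ↦ ⊕{ack,data,stop}  (external→internal)
              case ack:
                &{stop,err} ↦ ⊕{stop,err}  (external→internal)
                  case stop:
                    Y ↦ Y
                  case err:
                    Y ↦ Y
              case data:
                ⊕{retry,data,stop} ↦ &{retry,data,stop}  (select→offer)
                  case retry:
                    Y ↦ Y
                  case data:
                    Y ↦ Y
                  case stop:
                    end ↦ end
              case stop:
                &{ok,retry,err} ↦ ⊕{ok,retry,err}  (external→internal)
                  case ok:
                    Y ↦ Y
                  case retry:
                    Y ↦ Y
                  case err:
                    Y ↦ Y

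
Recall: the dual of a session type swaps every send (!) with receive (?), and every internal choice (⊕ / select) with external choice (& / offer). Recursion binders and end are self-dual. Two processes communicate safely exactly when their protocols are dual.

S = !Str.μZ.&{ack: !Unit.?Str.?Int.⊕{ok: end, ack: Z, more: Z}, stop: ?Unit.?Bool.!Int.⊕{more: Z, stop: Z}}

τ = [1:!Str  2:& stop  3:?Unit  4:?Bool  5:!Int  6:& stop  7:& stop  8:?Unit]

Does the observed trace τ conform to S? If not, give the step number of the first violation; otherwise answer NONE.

@1 !Str  ok  cont: μZ.…
@2 & stop  ok  cont: ?Unit.?Bool.!Int.⊕{more: μZ.…, stop: μZ.…}
@3 ?Unit  ok  cont: ?Bool.!Int.⊕{more: μZ.…, stop: μZ.…}
@4 ?Bool  ok  cont: !Int.⊕{more: μZ.…, stop: μZ.…}
@5 !Int  ok  cont: ⊕{more: μZ.…, stop: μZ.…}
@6 got & stop, protocol expects ⊕ more or ⊕ stop  ✗

6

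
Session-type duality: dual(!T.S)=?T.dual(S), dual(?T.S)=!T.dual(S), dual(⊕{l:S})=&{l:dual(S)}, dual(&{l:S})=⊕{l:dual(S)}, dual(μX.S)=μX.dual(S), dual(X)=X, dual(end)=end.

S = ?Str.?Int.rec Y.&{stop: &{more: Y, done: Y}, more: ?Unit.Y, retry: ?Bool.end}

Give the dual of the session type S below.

?Str → !Str
  ?Int → !Int
    rec Y → rec Y  (rec unchanged)
      &{stop,more,retry} → +{stop,more,retry}  (external→internal)
        [stop]
          &{more,done} → +{more,done}  (external→internal)
            [more]
              Y ↦ Y
            [done]
              Y ↦ Y
        [more]
          ?Unit → !Unit
            Y ↦ Y
        [retry]
          ?Bool → !Bool
            end ↦ end

!Str.!Int.rec Y.+{stop: +{more: Y, done: Y}, more: !Unit.Y, retry: !Bool.end}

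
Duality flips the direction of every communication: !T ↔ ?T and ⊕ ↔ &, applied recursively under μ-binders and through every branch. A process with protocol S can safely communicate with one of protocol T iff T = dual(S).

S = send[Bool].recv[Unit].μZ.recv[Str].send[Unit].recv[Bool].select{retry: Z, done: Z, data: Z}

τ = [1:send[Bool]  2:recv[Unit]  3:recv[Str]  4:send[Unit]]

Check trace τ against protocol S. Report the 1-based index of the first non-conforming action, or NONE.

NONE

[1] send[Bool]  ✓  cont: recv[Unit].μZ.…
[2] recv[Unit]  ✓  cont: μZ.…
[3] recv[Str]  ✓  cont: send[Unit].recv[Bool].select{retry: μZ.…, done: μZ.…, data: μZ.…}
[4] send[Unit]  ✓  cont: recv[Bool].select{retry: μZ.…, done: μZ.…, data: μZ.…}
all 4 steps conform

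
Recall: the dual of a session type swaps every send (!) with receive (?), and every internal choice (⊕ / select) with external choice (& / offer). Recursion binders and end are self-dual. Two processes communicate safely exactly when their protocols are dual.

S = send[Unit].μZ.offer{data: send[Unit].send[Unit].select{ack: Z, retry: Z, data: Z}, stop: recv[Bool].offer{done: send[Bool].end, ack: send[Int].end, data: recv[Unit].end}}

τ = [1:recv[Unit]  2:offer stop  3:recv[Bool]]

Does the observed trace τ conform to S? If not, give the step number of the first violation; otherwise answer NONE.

1

[1] got recv[Unit], protocol expects send[Unit]  ✗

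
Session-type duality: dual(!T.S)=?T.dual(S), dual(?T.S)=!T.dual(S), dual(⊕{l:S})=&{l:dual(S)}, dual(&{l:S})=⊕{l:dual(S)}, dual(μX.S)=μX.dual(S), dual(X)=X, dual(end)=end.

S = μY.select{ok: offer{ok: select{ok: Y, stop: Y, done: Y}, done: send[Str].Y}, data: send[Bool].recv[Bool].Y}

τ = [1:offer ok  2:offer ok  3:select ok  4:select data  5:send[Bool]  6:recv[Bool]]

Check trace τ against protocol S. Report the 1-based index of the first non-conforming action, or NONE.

[1] got offer ok, protocol expects select ok or select data  ✗

1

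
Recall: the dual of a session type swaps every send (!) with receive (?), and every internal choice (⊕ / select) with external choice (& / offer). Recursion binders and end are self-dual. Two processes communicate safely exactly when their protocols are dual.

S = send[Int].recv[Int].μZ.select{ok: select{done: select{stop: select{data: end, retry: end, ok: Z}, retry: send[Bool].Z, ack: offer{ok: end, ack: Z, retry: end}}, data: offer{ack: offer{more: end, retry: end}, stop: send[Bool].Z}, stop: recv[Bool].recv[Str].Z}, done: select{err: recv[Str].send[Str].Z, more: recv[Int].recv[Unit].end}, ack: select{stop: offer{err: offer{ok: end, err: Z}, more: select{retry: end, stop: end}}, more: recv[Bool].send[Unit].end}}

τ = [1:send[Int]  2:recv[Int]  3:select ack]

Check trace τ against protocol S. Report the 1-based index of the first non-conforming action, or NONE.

[1] send[Int]  ✓  now at recv[Int].μZ.…
[2] recv[Int]  ✓  now at μZ.…
[3] select ack  ✓  now at select{stop: offer{err: offer{ok: end, err: μZ.…}, more: select{retry: end, stop: end}}, more: recv[Bool].send[Unit].end}
trace exhausted — no violation

NONE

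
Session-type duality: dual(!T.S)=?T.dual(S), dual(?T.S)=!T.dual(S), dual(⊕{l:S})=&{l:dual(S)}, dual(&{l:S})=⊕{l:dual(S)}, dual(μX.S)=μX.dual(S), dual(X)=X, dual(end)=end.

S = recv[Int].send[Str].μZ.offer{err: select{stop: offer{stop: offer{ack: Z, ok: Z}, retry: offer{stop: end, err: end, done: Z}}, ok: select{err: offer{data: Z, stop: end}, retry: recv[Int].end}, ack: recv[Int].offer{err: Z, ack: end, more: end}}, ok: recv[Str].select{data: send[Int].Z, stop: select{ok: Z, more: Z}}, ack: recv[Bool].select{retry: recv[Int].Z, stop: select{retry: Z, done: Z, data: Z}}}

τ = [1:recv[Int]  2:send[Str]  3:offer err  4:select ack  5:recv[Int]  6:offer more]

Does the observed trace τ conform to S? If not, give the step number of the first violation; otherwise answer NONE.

step 1: recv[Int]  ✓  state: send[Str].μZ.…
step 2: send[Str]  ✓  state: μZ.…
step 3: offer err  ✓  state: select{stop: offer{stop: offer{ack: μZ.…, ok: μZ.…}, retry: offer{stop: end, err: end, done: μZ.…}}, ok: select{err: offer{data: μZ.…, stop: end}, retry: recv[Int].end}, ack: recv[Int].offer{err: μZ.…, ack: end, more: end}}
step 4: select ack  ✓  state: recv[Int].offer{err: μZ.…, ack: end, more: end}
step 5: recv[Int]  ✓  state: offer{err: μZ.…, ack: end, more: end}
step 6: offer more  ✓  state: end
all 6 steps conform

NONE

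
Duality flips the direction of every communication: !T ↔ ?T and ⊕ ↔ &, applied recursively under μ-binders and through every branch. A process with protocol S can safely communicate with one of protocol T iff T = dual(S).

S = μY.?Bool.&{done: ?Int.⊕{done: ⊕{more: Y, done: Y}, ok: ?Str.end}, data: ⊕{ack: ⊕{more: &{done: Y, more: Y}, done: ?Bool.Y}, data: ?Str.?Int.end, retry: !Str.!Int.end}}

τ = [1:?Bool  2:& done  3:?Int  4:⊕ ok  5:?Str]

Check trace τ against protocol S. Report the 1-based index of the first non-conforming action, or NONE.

NONE

step 1: ?Bool  ✓  now at &{done: ?Int.⊕{done: ⊕{more: μY.…, done: μY.…}, ok: ?Str.end}, data: ⊕{ack: ⊕{more: &{done: μY.…, more: μY.…}, done: ?Bool.μY.…}, data: ?Str.?Int.end, retry: !Str.!Int.end}}
step 2: & done  ✓  now at ?Int.⊕{done: ⊕{more: μY.…, done: μY.…}, ok: ?Str.end}
step 3: ?Int  ✓  now at ⊕{done: ⊕{more: μY.…, done: μY.…}, ok: ?Str.end}
step 4: ⊕ ok  ✓  now at ?Str.end
step 5: ?Str  ✓  now at end
trace exhausted — no violation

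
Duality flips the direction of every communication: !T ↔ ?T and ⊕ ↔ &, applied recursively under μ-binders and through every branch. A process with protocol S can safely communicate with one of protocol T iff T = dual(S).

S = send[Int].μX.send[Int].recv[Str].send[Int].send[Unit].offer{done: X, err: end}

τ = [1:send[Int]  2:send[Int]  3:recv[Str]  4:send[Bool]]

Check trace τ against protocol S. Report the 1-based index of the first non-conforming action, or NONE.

4

step 1: send[Int]  ✓  residual = μX.…
step 2: send[Int]  ✓  residual = recv[Str].send[Int].send[Unit].offer{done: μX.…, err: end}
step 3: recv[Str]  ✓  residual = send[Int].send[Unit].offer{done: μX.…, err: end}
step 4: got send[Bool], protocol expects send[Int]  ✗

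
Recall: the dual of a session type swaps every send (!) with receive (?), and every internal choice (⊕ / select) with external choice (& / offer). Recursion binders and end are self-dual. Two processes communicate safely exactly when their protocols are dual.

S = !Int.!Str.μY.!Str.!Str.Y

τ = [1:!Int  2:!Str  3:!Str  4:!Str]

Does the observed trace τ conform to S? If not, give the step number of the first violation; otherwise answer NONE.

step 1: !Int  match  now at !Str.μY.…
step 2: !Str  match  now at μY.…
step 3: !Str  match  now at !Str.μY.…
step 4: !Str  match  now at μY.…
trace exhausted — no violation

NONE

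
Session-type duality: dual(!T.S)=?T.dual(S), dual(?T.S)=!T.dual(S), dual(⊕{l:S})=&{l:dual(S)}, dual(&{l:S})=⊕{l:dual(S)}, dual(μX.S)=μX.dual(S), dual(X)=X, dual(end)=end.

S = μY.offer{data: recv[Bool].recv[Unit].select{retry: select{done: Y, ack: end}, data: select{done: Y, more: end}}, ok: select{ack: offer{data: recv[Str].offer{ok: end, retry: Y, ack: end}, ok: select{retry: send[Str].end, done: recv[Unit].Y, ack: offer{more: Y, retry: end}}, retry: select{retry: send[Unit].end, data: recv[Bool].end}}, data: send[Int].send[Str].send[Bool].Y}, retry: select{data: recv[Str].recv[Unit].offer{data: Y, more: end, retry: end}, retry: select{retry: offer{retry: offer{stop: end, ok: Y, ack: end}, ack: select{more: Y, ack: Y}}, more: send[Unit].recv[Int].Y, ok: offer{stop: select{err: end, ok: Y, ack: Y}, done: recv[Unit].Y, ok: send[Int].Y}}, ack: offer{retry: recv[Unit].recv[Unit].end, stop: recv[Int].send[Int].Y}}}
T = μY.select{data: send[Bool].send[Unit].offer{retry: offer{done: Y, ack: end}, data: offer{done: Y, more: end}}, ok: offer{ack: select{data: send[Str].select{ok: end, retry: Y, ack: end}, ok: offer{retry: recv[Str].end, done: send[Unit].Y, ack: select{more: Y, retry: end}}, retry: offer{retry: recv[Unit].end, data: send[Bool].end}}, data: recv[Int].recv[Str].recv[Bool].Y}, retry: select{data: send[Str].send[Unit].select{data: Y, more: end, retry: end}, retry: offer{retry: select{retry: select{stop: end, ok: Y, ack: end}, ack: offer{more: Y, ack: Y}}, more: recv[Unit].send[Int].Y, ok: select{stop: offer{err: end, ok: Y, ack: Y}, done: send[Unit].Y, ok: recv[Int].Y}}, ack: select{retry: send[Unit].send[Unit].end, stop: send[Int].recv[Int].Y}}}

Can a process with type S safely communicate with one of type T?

NO

μY ‖ μY  ok (binder kept)
  offer{data,ok,retry} ‖ select{data,ok,retry}  ok same labels
    case data:
      recv[Bool] ‖ send[Bool]  ok
        recv[Unit] ‖ send[Unit]  ok
          select{retry,data} ‖ offer{retry,data}  ok same labels
            case retry:
              select{done,ack} ‖ offer{done,ack}  ok same labels
                case done:
                  Y ‖ Y  ok
                case ack:
                  end ‖ end  ok
            case data:
              select{done,more} ‖ offer{done,more}  ok same labels
                case done:
                  Y ‖ Y  ok
                case more:
                  end ‖ end  ok
    case ok:
      select{ack,data} ‖ offer{ack,data}  ok same labels
        case ack:
          offer{data,ok,retry} ‖ select{data,ok,retry}  ok same labels
            case data:
              recv[Str] ‖ send[Str]  ok
                offer{ok,retry,ack} ‖ select{ok,retry,ack}  ok same labels
                  case ok:
                    end ‖ end  ok
                  case retry:
                    Y ‖ Y  ok
                  case ack:
                    end ‖ end  ok
            case ok:
              select{retry,done,ack} ‖ offer{retry,done,ack}  ok same labels
                case retry:
                  send[Str] ‖ recv[Str]  ok
                    end ‖ end  ok
                case done:
                  recv[Unit] ‖ send[Unit]  ok
                    Y ‖ Y  ok
                case ack:
                  offer{more,retry} ‖ select{more,retry}  ok same labels
                    case more:
                      Y ‖ Y  ok
                    case retry:
                      end ‖ end  ok
            case retry:
              select{retry,data} ‖ offer{retry,data}  ok same labels
                case retry:
                  send[Unit] ‖ recv[Unit]  ok
                    end ‖ end  ok
                case data:
                  recv[Bool] ‖ send[Bool]  ok
                    end ‖ end  ok
        case data:
          send[Int] ‖ recv[Int]  ok
            send[Str] ‖ recv[Str]  ok
              send[Bool] ‖ recv[Bool]  ok
                Y ‖ Y  ok
    case retry:
      select{data,retry,ack} ‖ select{data,retry,ack}  ✗ choice polarity not flipped — not dual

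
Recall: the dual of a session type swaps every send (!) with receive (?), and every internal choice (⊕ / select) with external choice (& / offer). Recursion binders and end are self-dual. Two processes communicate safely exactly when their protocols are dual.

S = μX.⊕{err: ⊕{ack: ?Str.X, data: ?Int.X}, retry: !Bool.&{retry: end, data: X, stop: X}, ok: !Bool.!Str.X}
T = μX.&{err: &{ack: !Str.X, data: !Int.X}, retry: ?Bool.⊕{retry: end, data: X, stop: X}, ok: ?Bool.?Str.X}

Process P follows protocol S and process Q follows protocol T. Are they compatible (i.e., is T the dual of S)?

μX ‖ μX  match (binder kept)
  ⊕{err,retry,ok} ‖ &{err,retry,ok}  match same labels
    case err:
      ⊕{ack,data} ‖ &{ack,data}  match same labels
        case ack:
          ?Str ‖ !Str  match
            X ‖ X  match
        case data:
          ?Int ‖ !Int  match
            X ‖ X  match
    case retry:
      !Bool ‖ ?Bool  match
        &{retry,data,stop} ‖ ⊕{retry,data,stop}  match same labels
          case retry:
            end ‖ end  match
          case data:
            X ‖ X  match
          case stop:
            X ‖ X  match
    case ok:
      !Bool ‖ ?Bool  match
        !Str ‖ ?Str  match
          X ‖ X  match

YES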